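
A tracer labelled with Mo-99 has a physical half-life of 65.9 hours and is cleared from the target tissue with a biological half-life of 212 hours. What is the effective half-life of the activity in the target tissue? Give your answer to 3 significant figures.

50.3 hours

1/t_eff = 1/t_phys + 1/t_biol = 1/65.9 + 1/212 = 0.019891 per hour.
t_eff = 65.9 × 212 / (65.9 + 212) ≈ 50.273 hours.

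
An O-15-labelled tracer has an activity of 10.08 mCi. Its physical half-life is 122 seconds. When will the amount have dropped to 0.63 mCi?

488 seconds

0.63/10.08 = 1/16, so 4 half-lives have elapsed.
t = 4 × 122 = 488 seconds.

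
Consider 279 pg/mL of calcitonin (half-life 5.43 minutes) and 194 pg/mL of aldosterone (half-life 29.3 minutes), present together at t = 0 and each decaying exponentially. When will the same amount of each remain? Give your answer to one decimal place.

3.5 minutes

Set 279·(1/2)^(t/5.43) = 194·(1/2)^(t/29.3).
Taking log₂: log₂(279/194) = t·(1/5.43 − 1/29.3).
log₂(1.4381) = 0.52421; 1/5.43 − 1/29.3 = 0.15003.
t = 0.52421 / 0.15003 ≈ 3.494 minutes.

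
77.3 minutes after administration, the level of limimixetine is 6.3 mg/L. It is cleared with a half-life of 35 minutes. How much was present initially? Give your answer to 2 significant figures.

Number of half-lives elapsed: n = 77.3/35 ≈ 2.2086.
A₀ = A × 2^n = 6.3 × 2^2.2086 = 6.3 × 4.6222 ≈ 29.12 mg/L.

29 mg/L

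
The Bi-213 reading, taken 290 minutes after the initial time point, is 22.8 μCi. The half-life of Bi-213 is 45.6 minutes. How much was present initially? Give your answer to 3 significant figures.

Number of half-lives elapsed: n = 290/45.6 ≈ 6.3596.
A₀ = A × 2^n = 22.8 × 2^6.3596 = 22.8 × 82.119 ≈ 1872.3 μCi.

1870 μCi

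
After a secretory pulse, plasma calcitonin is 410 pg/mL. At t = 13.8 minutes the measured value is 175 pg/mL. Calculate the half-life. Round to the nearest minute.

A/A₀ = 175/410 ≈ 0.42683.
n = log₂(2.3429) ≈ 1.2283 half-lives elapsed in 13.8 minutes.
t½ = 13.8/1.2283 ≈ 11.235 minutes.

11 minutes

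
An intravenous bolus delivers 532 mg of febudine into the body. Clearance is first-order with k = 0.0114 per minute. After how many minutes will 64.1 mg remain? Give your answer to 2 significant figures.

t½ = ln 2 / k = 0.69315 / 0.0114 ≈ 60.802 minutes.
Fraction remaining = 64.1/532 ≈ 0.12049.
n = log₂(532/64.1) = ln(8.2995)/ln 2 ≈ 3.053 half-lives.
t = n × t½ = 3.053 × 60.802 ≈ 185.63 minutes.

190 minutes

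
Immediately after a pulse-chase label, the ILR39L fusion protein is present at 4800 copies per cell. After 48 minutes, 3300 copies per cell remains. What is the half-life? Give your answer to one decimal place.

A/A₀ = 3300/4800 ≈ 0.6875.
n = log₂(1.4545) ≈ 0.54057 half-lives elapsed in 48 minutes.
t½ = 48/0.54057 ≈ 88.795 minutes.

88.8 minutes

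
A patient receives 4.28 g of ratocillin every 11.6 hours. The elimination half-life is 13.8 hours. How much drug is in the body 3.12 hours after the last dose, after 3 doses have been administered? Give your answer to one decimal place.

The 3 doses were given 26.32, 14.72, 3.12 hours ago.
Total = 4.28·(1/2)^(26.32/13.8) + 4.28·(1/2)^(14.72/13.8) + 4.28·(1/2)^(3.12/13.8)
      = 1.1411 + 2.0434 + 3.6592 ≈ 6.8436 g.

6.8 g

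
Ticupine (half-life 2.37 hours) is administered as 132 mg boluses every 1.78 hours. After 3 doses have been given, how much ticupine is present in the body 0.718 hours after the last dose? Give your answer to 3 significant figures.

208 mg

The 3 doses were given 4.278, 2.498, 0.718 hours ago.
Total = 132·(1/2)^(4.278/2.37) + 132·(1/2)^(2.498/2.37) + 132·(1/2)^(0.718/2.37)
      = 37.774 + 63.575 + 107 ≈ 208.35 mg.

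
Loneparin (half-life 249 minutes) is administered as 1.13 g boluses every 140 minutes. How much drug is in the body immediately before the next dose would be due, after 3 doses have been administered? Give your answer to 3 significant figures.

1.63 g

The 3 doses were given 420, 280, 140 minutes ago.
Total = 1.13·(1/2)^(420/249) + 1.13·(1/2)^(280/249) + 1.13·(1/2)^(140/249)
      = 0.35101 + 0.51829 + 0.76529 ≈ 1.6346 g.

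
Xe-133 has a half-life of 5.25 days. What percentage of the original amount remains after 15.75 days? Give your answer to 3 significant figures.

n = 15.75/5.25 ≈ 3 half-lives.
Fraction remaining = (1/2)^3 ≈ 0.125, i.e. 12.5%.

12.5%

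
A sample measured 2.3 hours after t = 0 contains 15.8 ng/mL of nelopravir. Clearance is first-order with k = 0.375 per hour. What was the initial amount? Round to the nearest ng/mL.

t½ = ln 2 / k = 0.69315 / 0.375 ≈ 1.8484 hours.
Number of half-lives elapsed: n = 2.3/1.8484 ≈ 1.2443.
A₀ = A × 2^n = 15.8 × 2^1.2443 = 15.8 × 2.3691 ≈ 37.431 ng/mL.

37 ng/mL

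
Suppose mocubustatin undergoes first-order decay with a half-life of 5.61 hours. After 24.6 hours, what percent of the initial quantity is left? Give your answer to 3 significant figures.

n = 24.6/5.61 ≈ 4.385 half-lives.
Fraction remaining = (1/2)^4.385 ≈ 0.04786, i.e. 4.786%.

4.79%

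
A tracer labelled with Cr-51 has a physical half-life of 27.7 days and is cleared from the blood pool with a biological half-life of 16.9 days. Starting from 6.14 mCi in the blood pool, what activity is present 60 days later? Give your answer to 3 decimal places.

1/t_eff = 1/t_phys + 1/t_biol = 1/27.7 + 1/16.9 = 0.095273 per day.
t_eff = 27.7 × 16.9 / (27.7 + 16.9) ≈ 10.496 days.
Remaining = 6.14 × (1/2)^(60/10.496) = 6.14 × (1/2)^5.7164 ≈ 0.11678 mCi.

0.117 mCi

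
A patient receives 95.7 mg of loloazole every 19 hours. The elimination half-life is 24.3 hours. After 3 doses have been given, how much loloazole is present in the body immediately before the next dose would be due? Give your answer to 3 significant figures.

107 mg

The 3 doses were given 57, 38, 19 hours ago.
Total = 95.7·(1/2)^(57/24.3) + 95.7·(1/2)^(38/24.3) + 95.7·(1/2)^(19/24.3)
      = 18.827 + 32.372 + 55.659 ≈ 106.86 mg.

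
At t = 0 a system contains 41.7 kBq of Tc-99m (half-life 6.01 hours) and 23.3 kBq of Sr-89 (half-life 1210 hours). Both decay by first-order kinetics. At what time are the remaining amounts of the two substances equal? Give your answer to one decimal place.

Set 41.7·(1/2)^(t/6.01) = 23.3·(1/2)^(t/1210).
Taking log₂: log₂(41.7/23.3) = t·(1/6.01 − 1/1210).
log₂(1.7897) = 0.83972; 1/6.01 − 1/1210 = 0.16556.
t = 0.83972 / 0.16556 ≈ 5.0719 hours.

5.1 hours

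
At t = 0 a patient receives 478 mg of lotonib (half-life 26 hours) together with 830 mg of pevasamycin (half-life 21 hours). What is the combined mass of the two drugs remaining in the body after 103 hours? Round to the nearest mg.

lotonib: 478 × (1/2)^(103/26) = 478 × (1/2)^3.9615 ≈ 30.682 mg.
pevasamycin: 830 × (1/2)^(103/21) = 830 × (1/2)^4.9048 ≈ 27.708 mg.
Total = 30.682 + 27.708 ≈ 58.39 mg.

58 mg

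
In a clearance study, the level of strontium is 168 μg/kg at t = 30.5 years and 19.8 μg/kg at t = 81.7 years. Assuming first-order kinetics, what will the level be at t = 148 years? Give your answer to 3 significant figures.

1.24 μg/kg

Over Δt = 81.7 − 30.5 = 51.2 years, the level fell by a factor of 168/19.8 ≈ 8.4848.
n = log₂(8.4848) ≈ 3.0849 half-lives, so t½ = 51.2/3.0849 ≈ 16.597 years.
From t = 81.7 to t = 148: 19.8 × (1/2)^((148−81.7)/16.597) ≈ 1.2421 μg/kg.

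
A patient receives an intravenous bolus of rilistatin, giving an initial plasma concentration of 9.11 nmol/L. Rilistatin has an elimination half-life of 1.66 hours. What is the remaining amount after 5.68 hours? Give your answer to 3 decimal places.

0.850 nmol/L

Number of half-lives: n = 5.68/1.66 ≈ 3.4217.
Remaining = 9.11 × (1/2)^3.4217 = 9.11 × 0.093319 ≈ 0.85014 nmol/L.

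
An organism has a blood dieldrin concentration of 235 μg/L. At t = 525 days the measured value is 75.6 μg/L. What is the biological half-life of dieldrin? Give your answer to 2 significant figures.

A/A₀ = 75.6/235 ≈ 0.3217.
n = log₂(3.1085) ≈ 1.6362 half-lives elapsed in 525 days.
t½ = 525/1.6362 ≈ 320.86 days.

320 days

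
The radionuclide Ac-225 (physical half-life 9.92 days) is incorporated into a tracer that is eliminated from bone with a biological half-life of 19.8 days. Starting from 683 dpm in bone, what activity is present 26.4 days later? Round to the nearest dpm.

1/t_eff = 1/t_phys + 1/t_biol = 1/9.92 + 1/19.8 = 0.15131 per day.
t_eff = 9.92 × 19.8 / (9.92 + 19.8) ≈ 6.6089 days.
Remaining = 683 × (1/2)^(26.4/6.6089) = 683 × (1/2)^3.9946 ≈ 42.847 dpm.

43 dpm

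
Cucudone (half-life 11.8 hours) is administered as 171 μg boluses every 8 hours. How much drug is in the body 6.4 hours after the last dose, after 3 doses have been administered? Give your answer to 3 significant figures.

237 μg

The 3 doses were given 22.4, 14.4, 6.4 hours ago.
Total = 171·(1/2)^(22.4/11.8) + 171·(1/2)^(14.4/11.8) + 171·(1/2)^(6.4/11.8)
      = 45.872 + 73.39 + 117.42 ≈ 236.68 μg.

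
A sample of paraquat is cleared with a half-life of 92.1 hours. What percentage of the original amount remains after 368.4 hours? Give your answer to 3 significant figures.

n = 368.4/92.1 ≈ 4 half-lives.
Fraction remaining = (1/2)^4 ≈ 0.0625, i.e. 6.25%.

6.25%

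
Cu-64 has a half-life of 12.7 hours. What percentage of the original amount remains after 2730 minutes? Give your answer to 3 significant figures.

2730 minutes = 45.5 hours.
n = 45.5/12.7 ≈ 3.5827 half-lives.
Fraction remaining = (1/2)^3.5827 ≈ 0.083465, i.e. 8.3465%.

8.35%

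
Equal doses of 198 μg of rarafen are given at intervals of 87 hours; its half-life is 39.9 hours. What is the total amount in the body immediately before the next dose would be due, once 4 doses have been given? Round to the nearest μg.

The 4 doses were given 348, 261, 174, 87 hours ago.
Total = 198·(1/2)^(348/39.9) + 198·(1/2)^(261/39.9) + 198·(1/2)^(174/39.9) + 198·(1/2)^(87/39.9)
      = 0.46896 + 2.1258 + 9.6361 + 43.68 ≈ 55.911 μg.

56 μg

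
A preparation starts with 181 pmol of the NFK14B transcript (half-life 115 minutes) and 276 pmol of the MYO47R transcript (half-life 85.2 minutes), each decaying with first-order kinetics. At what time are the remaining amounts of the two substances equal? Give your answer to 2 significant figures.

Set 181·(1/2)^(t/115) = 276·(1/2)^(t/85.2).
Taking log₂: log₂(181/276) = t·(1/115 − 1/85.2).
log₂(0.6558) = -0.60868; 1/115 − 1/85.2 = -0.0030414.
t = -0.60868 / -0.0030414 ≈ 200.13 minutes.

200 minutes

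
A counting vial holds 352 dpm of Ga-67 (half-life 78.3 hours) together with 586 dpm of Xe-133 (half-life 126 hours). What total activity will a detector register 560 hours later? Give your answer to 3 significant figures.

29.4 dpm

Ga-67: 352 × (1/2)^(560/78.3) = 352 × (1/2)^7.152 ≈ 2.475 dpm.
Xe-133: 586 × (1/2)^(560/126) = 586 × (1/2)^4.4444 ≈ 26.915 dpm.
Total = 2.475 + 26.915 ≈ 29.39 dpm.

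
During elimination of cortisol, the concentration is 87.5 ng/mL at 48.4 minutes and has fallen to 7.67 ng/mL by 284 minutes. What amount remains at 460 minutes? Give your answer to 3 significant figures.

Over Δt = 284 − 48.4 = 235.6 minutes, the level fell by a factor of 87.5/7.67 ≈ 11.408.
n = log₂(11.408) ≈ 3.512 half-lives, so t½ = 235.6/3.512 ≈ 67.085 minutes.
From t = 284 to t = 460: 7.67 × (1/2)^((460−284)/67.085) ≈ 1.2446 ng/mL.

1.24 ng/mL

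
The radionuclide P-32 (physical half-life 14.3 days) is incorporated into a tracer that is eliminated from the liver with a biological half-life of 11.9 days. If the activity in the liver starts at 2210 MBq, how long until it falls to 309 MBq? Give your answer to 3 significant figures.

18.4 days

1/t_eff = 1/t_phys + 1/t_biol = 1/14.3 + 1/11.9 = 0.15396 per day.
t_eff = 14.3 × 11.9 / (14.3 + 11.9) ≈ 6.495 days.
n = log₂(2210/309) ≈ 2.8384; t = 2.8384 × 6.495 ≈ 18.435 days.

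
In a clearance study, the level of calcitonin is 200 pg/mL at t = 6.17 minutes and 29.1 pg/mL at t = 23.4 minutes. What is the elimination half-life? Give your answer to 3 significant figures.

Over Δt = 23.4 − 6.17 = 17.23 minutes, the level fell by a factor of 200/29.1 ≈ 6.8729.
n = log₂(6.8729) ≈ 2.7809 half-lives, so t½ = 17.23/2.7809 ≈ 6.1958 minutes.

6.20 minutes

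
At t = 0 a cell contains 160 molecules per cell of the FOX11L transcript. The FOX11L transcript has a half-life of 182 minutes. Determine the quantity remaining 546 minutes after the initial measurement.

20 molecules per cell

Elapsed time is 3 half-lives (546/182).
Each half-life halves the amount: 160 × (1/2)^3 = 160/8 = 20 molecules per cell.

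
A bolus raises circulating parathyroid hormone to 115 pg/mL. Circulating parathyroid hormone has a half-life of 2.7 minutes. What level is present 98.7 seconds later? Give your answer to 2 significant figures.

75 pg/mL

Convert the elapsed time: 98.7 seconds = 1.645 minutes.
Number of half-lives: n = 1.645/2.7 ≈ 0.60926.
Remaining = 115 × (1/2)^0.60926 = 115 × 0.65553 ≈ 75.386 pg/mL.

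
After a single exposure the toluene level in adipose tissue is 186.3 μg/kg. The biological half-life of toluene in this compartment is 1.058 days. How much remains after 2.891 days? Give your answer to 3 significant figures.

Number of half-lives: n = 2.891/1.058 ≈ 2.7325.
Remaining = 186.3 × (1/2)^2.7325 = 186.3 × 0.15046 ≈ 28.031 μg/kg.

28.0 μg/kg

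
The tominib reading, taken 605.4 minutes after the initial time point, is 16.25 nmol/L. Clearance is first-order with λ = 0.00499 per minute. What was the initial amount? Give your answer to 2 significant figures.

t½ = ln 2 / λ = 0.69315 / 0.00499 ≈ 138.91 minutes.
Number of half-lives elapsed: n = 605.4/138.91 ≈ 4.3583.
A₀ = A × 2^n = 16.25 × 2^4.3583 = 16.25 × 20.511 ≈ 333.3 nmol/L.

330 nmol/L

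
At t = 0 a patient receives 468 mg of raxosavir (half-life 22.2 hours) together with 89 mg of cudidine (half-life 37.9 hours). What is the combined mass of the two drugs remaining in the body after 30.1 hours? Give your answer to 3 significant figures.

234 mg

raxosavir: 468 × (1/2)^(30.1/22.2) = 468 × (1/2)^1.3559 ≈ 182.85 mg.
cudidine: 89 × (1/2)^(30.1/37.9) = 89 × (1/2)^0.7942 ≈ 51.323 mg.
Total = 182.85 + 51.323 ≈ 234.17 mg.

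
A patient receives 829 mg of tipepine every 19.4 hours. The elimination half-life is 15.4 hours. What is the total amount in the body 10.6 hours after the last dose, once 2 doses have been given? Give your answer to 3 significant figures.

The 2 doses were given 30, 10.6 hours ago.
Total = 829·(1/2)^(30/15.4) + 829·(1/2)^(10.6/15.4)
      = 214.85 + 514.46 ≈ 729.31 mg.

729 mg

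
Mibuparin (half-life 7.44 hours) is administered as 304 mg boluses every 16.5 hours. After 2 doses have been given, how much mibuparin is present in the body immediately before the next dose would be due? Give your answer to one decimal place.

The 2 doses were given 33, 16.5 hours ago.
Total = 304·(1/2)^(33/7.44) + 304·(1/2)^(16.5/7.44)
      = 14.049 + 65.353 ≈ 79.403 mg.

79.4 mg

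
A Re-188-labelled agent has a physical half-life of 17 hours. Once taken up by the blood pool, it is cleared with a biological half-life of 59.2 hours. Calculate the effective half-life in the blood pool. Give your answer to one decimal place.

1/t_eff = 1/t_phys + 1/t_biol = 1/17 + 1/59.2 = 0.075715 per hour.
t_eff = 17 × 59.2 / (17 + 59.2) ≈ 13.207 hours.

13.2 hours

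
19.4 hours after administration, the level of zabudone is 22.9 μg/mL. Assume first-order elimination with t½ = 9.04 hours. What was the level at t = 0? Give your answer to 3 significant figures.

Number of half-lives elapsed: n = 19.4/9.04 ≈ 2.146.
A₀ = A × 2^n = 22.9 × 2^2.146 = 22.9 × 4.426 ≈ 101.36 μg/mL.

101 μg/mL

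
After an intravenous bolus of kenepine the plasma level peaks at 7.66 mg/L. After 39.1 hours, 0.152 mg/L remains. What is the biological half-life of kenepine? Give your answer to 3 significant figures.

A/A₀ = 0.152/7.66 ≈ 0.019843.
n = log₂(50.395) ≈ 5.6552 half-lives elapsed in 39.1 hours.
t½ = 39.1/5.6552 ≈ 6.914 hours.

6.91 hours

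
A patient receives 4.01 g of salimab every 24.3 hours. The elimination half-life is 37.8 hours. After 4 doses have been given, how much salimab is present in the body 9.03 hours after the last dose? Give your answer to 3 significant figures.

7.86 g

The 4 doses were given 81.93, 57.63, 33.33, 9.03 hours ago.
Total = 4.01·(1/2)^(81.93/37.8) + 4.01·(1/2)^(57.63/37.8) + 4.01·(1/2)^(33.33/37.8) + 4.01·(1/2)^(9.03/37.8)
      = 0.89263 + 1.3938 + 2.1763 + 3.3981 ≈ 7.8607 g.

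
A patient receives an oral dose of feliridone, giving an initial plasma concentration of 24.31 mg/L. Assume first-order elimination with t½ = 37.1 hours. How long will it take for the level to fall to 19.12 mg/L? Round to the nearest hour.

Fraction remaining = 19.12/24.31 ≈ 0.78651.
n = log₂(24.31/19.12) = ln(1.2714)/ln 2 ≈ 0.34647 half-lives.
t = n × t½ = 0.34647 × 37.1 ≈ 12.854 hours.

13 hours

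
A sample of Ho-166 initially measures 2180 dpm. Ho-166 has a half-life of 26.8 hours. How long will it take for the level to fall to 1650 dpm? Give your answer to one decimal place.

Fraction remaining = 1650/2180 ≈ 0.75688.
n = log₂(2180/1650) = ln(1.3212)/ln 2 ≈ 0.40186 half-lives.
t = n × t½ = 0.40186 × 26.8 ≈ 10.77 hours.

10.8 hours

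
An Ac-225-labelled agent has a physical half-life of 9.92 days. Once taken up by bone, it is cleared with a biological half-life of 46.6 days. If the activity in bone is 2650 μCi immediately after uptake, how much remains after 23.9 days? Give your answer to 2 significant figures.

1/t_eff = 1/t_phys + 1/t_biol = 1/9.92 + 1/46.6 = 0.12227 per day.
t_eff = 9.92 × 46.6 / (9.92 + 46.6) ≈ 8.1789 days.
Remaining = 2650 × (1/2)^(23.9/8.1789) = 2650 × (1/2)^2.9221 ≈ 349.62 μCi.

350 μCi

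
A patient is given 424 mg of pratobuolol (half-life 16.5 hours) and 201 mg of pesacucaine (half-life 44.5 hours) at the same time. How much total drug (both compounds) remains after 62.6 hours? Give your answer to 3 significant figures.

pratobuolol: 424 × (1/2)^(62.6/16.5) = 424 × (1/2)^3.7939 ≈ 30.569 mg.
pesacucaine: 201 × (1/2)^(62.6/44.5) = 201 × (1/2)^1.4067 ≈ 75.81 mg.
Total = 30.569 + 75.81 ≈ 106.38 mg.

106 mg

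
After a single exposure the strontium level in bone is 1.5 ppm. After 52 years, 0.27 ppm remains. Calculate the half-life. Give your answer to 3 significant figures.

21.0 years

A/A₀ = 0.27/1.5 ≈ 0.18.
n = log₂(5.5556) ≈ 2.4739 half-lives elapsed in 52 years.
t½ = 52/2.4739 ≈ 21.019 years.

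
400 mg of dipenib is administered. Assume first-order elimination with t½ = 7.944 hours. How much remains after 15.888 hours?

Elapsed time is 2 half-lives (15.888/7.944).
Each half-life halves the amount: 400 × (1/2)^2 = 400/4 = 100 mg.

100 mg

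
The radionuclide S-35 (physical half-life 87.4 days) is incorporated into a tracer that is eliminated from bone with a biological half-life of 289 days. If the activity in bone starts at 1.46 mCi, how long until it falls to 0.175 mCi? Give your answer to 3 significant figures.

1/t_eff = 1/t_phys + 1/t_biol = 1/87.4 + 1/289 = 0.014902 per day.
t_eff = 87.4 × 289 / (87.4 + 289) ≈ 67.106 days.
n = log₂(1.46/0.175) ≈ 3.0605; t = 3.0605 × 67.106 ≈ 205.38 days.

205 days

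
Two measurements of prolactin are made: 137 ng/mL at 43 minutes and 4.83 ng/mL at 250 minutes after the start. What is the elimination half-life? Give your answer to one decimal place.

Over Δt = 250 − 43 = 207 minutes, the level fell by a factor of 137/4.83 ≈ 28.364.
n = log₂(28.364) ≈ 4.826 half-lives, so t½ = 207/4.826 ≈ 42.893 minutes.

42.9 minutes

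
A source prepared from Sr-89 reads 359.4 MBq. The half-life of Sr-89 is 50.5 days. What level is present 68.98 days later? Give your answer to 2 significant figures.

140 MBq

Number of half-lives: n = 68.98/50.5 ≈ 1.3659.
Remaining = 359.4 × (1/2)^1.3659 = 359.4 × 0.38798 ≈ 139.44 MBq.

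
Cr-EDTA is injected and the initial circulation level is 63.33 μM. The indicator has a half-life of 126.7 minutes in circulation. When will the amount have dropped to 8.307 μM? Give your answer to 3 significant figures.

Fraction remaining = 8.307/63.33 ≈ 0.13117.
n = log₂(63.33/8.307) = ln(7.6237)/ln 2 ≈ 2.9305 half-lives.
t = n × t½ = 2.9305 × 126.7 ≈ 371.29 minutes.

371 minutes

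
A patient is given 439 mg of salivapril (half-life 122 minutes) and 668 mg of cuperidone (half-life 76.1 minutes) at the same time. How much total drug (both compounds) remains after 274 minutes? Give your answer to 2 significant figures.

150 mg

salivapril: 439 × (1/2)^(274/122) = 439 × (1/2)^2.2459 ≈ 92.551 mg.
cuperidone: 668 × (1/2)^(274/76.1) = 668 × (1/2)^3.6005 ≈ 55.069 mg.
Total = 92.551 + 55.069 ≈ 147.62 mg.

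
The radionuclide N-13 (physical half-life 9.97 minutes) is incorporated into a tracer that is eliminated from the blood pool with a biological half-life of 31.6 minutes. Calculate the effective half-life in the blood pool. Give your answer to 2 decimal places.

1/t_eff = 1/t_phys + 1/t_biol = 1/9.97 + 1/31.6 = 0.13195 per minute.
t_eff = 9.97 × 31.6 / (9.97 + 31.6) ≈ 7.5788 minutes.

7.58 minutes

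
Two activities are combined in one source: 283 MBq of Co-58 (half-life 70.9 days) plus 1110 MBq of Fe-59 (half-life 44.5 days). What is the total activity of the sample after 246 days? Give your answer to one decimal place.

49.6 MBq

Co-58: 283 × (1/2)^(246/70.9) = 283 × (1/2)^3.4697 ≈ 25.545 MBq.
Fe-59: 1110 × (1/2)^(246/44.5) = 1110 × (1/2)^5.5281 ≈ 24.055 MBq.
Total = 25.545 + 24.055 ≈ 49.6 MBq.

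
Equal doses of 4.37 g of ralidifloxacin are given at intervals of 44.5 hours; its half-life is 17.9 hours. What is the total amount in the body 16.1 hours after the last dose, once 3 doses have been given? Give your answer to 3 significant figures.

The 3 doses were given 105.1, 60.6, 16.1 hours ago.
Total = 4.37·(1/2)^(105.1/17.9) + 4.37·(1/2)^(60.6/17.9) + 4.37·(1/2)^(16.1/17.9)
      = 0.074642 + 0.41817 + 2.3427 ≈ 2.8355 g.

2.84 g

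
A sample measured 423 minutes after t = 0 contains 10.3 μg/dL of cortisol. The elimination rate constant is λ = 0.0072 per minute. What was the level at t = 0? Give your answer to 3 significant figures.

t½ = ln 2 / λ = 0.69315 / 0.0072 ≈ 96.27 minutes.
Number of half-lives elapsed: n = 423/96.27 ≈ 4.3939.
A₀ = A × 2^n = 10.3 × 2^4.3939 = 10.3 × 21.023 ≈ 216.53 μg/dL.

217 μg/dL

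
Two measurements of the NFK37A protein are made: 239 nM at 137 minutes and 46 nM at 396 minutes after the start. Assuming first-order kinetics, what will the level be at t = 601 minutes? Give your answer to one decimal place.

12.5 nM

Over Δt = 396 − 137 = 259 minutes, the level fell by a factor of 239/46 ≈ 5.1957.
n = log₂(5.1957) ≈ 2.3773 half-lives, so t½ = 259/2.3773 ≈ 108.95 minutes.
From t = 396 to t = 601: 46 × (1/2)^((601−396)/108.95) ≈ 12.483 nM.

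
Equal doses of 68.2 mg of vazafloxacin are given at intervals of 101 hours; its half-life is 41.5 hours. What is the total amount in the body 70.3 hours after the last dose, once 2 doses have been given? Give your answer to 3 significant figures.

The 2 doses were given 171.3, 70.3 hours ago.
Total = 68.2·(1/2)^(171.3/41.5) + 68.2·(1/2)^(70.3/41.5)
      = 3.9014 + 21.079 ≈ 24.98 mg.

25.0 mg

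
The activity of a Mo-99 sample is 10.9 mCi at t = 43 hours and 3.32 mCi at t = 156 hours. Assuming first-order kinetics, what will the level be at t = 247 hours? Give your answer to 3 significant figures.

Over Δt = 156 − 43 = 113 hours, the level fell by a factor of 10.9/3.32 ≈ 3.2831.
n = log₂(3.2831) ≈ 1.7151 half-lives, so t½ = 113/1.7151 ≈ 65.886 hours.
From t = 156 to t = 247: 3.32 × (1/2)^((247−156)/65.886) ≈ 1.2746 mCi.

1.27 mCi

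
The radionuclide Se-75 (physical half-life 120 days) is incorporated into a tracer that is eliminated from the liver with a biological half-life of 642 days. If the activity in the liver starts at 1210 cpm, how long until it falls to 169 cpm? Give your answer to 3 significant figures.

287 days

1/t_eff = 1/t_phys + 1/t_biol = 1/120 + 1/642 = 0.009891 per day.
t_eff = 120 × 642 / (120 + 642) ≈ 101.1 days.
n = log₂(1210/169) ≈ 2.8399; t = 2.8399 × 101.1 ≈ 287.12 days.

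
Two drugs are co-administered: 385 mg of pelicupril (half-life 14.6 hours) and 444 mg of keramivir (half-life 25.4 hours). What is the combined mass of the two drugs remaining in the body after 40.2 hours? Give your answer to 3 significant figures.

pelicupril: 385 × (1/2)^(40.2/14.6) = 385 × (1/2)^2.7534 ≈ 57.095 mg.
keramivir: 444 × (1/2)^(40.2/25.4) = 444 × (1/2)^1.5827 ≈ 148.23 mg.
Total = 57.095 + 148.23 ≈ 205.33 mg.

205 mg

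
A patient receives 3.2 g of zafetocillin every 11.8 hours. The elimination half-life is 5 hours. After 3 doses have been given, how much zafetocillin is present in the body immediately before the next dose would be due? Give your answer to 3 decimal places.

The 3 doses were given 35.4, 23.6, 11.8 hours ago.
Total = 3.2·(1/2)^(35.4/5) + 3.2·(1/2)^(23.6/5) + 3.2·(1/2)^(11.8/5)
      = 0.023651 + 0.12142 + 0.62333 ≈ 0.7684 g.

0.768 g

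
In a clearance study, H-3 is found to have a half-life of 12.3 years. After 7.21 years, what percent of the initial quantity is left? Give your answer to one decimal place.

66.6%

n = 7.21/12.3 ≈ 0.58618 half-lives.
Fraction remaining = (1/2)^0.58618 ≈ 0.6661, i.e. 66.61%.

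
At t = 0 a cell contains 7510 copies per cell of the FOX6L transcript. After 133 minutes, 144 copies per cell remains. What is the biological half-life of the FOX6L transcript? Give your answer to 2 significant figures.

A/A₀ = 144/7510 ≈ 0.019174.
n = log₂(52.153) ≈ 5.7047 half-lives elapsed in 133 minutes.
t½ = 133/5.7047 ≈ 23.314 minutes.

23 minutes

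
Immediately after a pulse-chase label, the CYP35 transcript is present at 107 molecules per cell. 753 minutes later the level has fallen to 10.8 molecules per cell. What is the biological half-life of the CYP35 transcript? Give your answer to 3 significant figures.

228 minutes

A/A₀ = 10.8/107 ≈ 0.10093.
n = log₂(9.9074) ≈ 3.3085 half-lives elapsed in 753 minutes.
t½ = 753/3.3085 ≈ 227.6 minutes.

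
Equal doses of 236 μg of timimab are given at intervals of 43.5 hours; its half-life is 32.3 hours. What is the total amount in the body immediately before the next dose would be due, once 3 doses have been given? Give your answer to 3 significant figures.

144 μg

The 3 doses were given 130.5, 87, 43.5 hours ago.
Total = 236·(1/2)^(130.5/32.3) + 236·(1/2)^(87/32.3) + 236·(1/2)^(43.5/32.3)
      = 14.344 + 36.483 + 92.79 ≈ 143.62 μg.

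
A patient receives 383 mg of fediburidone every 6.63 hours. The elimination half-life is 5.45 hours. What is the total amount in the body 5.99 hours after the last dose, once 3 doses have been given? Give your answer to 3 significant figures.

The 3 doses were given 19.25, 12.62, 5.99 hours ago.
Total = 383·(1/2)^(19.25/5.45) + 383·(1/2)^(12.62/5.45) + 383·(1/2)^(5.99/5.45)
      = 33.108 + 76.937 + 178.79 ≈ 288.83 mg.

289 mg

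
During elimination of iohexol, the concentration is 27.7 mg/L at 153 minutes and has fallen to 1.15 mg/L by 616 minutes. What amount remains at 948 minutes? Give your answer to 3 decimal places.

0.117 mg/L

Over Δt = 616 − 153 = 463 minutes, the level fell by a factor of 27.7/1.15 ≈ 24.087.
n = log₂(24.087) ≈ 4.5902 half-lives, so t½ = 463/4.5902 ≈ 100.87 minutes.
From t = 616 to t = 948: 1.15 × (1/2)^((948−616)/100.87) ≈ 0.11746 mg/L.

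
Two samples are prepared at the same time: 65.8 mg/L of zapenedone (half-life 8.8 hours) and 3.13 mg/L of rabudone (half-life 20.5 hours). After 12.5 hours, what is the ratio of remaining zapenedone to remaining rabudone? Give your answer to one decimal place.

zapenedone: 65.8 × (1/2)^(12.5/8.8) = 65.8 × (1/2)^1.4205 ≈ 24.583 mg/L.
rabudone: 3.13 × (1/2)^(12.5/20.5) = 3.13 × (1/2)^0.60976 ≈ 2.0511 mg/L.
Ratio ≈ 24.583 / 2.0511 ≈ 11.985.

12.0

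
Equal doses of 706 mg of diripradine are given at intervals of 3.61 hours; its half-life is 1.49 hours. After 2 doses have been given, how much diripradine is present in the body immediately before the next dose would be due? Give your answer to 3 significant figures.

The 2 doses were given 7.22, 3.61 hours ago.
Total = 706·(1/2)^(7.22/1.49) + 706·(1/2)^(3.61/1.49)
      = 24.554 + 131.66 ≈ 156.22 mg.

156 mg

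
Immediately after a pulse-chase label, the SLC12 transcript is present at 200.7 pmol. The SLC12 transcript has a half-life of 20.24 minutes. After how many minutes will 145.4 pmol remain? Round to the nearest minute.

Fraction remaining = 145.4/200.7 ≈ 0.72446.
n = log₂(200.7/145.4) = ln(1.3803)/ln 2 ≈ 0.46501 half-lives.
t = n × t½ = 0.46501 × 20.24 ≈ 9.4119 minutes.

9 minutes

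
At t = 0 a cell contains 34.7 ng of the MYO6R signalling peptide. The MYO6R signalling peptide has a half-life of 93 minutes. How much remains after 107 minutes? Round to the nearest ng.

Number of half-lives: n = 107/93 ≈ 1.1505.
Remaining = 34.7 × (1/2)^1.1505 = 34.7 × 0.45046 ≈ 15.631 ng.

16 ng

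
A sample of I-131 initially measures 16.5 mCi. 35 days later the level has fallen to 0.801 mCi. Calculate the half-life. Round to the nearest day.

8 days

A/A₀ = 0.801/16.5 ≈ 0.048545.
n = log₂(20.599) ≈ 4.3645 half-lives elapsed in 35 days.
t½ = 35/4.3645 ≈ 8.0192 days.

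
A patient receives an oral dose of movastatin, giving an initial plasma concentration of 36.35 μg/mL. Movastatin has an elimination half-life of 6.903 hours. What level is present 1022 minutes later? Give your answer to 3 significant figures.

6.57 μg/mL

Convert the elapsed time: 1022 minutes = 17.0333 hours.
Number of half-lives: n = 17.0333/6.903 ≈ 2.4675.
Remaining = 36.35 × (1/2)^2.4675 = 36.35 × 0.1808 ≈ 6.5721 μg/mL.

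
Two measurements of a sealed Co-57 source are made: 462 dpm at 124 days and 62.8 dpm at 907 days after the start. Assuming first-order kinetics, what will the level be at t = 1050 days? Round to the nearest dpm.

Over Δt = 907 − 124 = 783 days, the level fell by a factor of 462/62.8 ≈ 7.3567.
n = log₂(7.3567) ≈ 2.8791 half-lives, so t½ = 783/2.8791 ≈ 271.96 days.
From t = 907 to t = 1050: 62.8 × (1/2)^((1050−907)/271.96) ≈ 43.619 dpm.

44 dpm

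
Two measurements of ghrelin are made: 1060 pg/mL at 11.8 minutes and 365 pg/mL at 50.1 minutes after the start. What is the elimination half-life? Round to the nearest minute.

Over Δt = 50.1 − 11.8 = 38.3 minutes, the level fell by a factor of 1060/365 ≈ 2.9041.
n = log₂(2.9041) ≈ 1.5381 half-lives, so t½ = 38.3/1.5381 ≈ 24.901 minutes.

25 minutes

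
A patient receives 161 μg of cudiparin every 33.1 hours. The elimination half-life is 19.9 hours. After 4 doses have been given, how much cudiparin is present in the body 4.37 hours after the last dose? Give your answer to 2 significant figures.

The 4 doses were given 103.67, 70.57, 37.47, 4.37 hours ago.
Total = 161·(1/2)^(103.67/19.9) + 161·(1/2)^(70.57/19.9) + 161·(1/2)^(37.47/19.9) + 161·(1/2)^(4.37/19.9)
      = 4.3511 + 13.782 + 43.653 + 138.27 ≈ 200.05 μg.

200 μg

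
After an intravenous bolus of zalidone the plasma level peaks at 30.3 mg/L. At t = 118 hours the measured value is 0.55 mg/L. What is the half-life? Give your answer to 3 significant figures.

20.4 hours

A/A₀ = 0.55/30.3 ≈ 0.018152.
n = log₂(55.091) ≈ 5.7837 half-lives elapsed in 118 hours.
t½ = 118/5.7837 ≈ 20.402 hours.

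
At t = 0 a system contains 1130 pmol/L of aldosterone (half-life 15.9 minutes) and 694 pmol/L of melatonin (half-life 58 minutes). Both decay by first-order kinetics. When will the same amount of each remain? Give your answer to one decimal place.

15.4 minutes

Set 1130·(1/2)^(t/15.9) = 694·(1/2)^(t/58).
Taking log₂: log₂(1130/694) = t·(1/15.9 − 1/58).
log₂(1.6282) = 0.70332; 1/15.9 − 1/58 = 0.045652.
t = 0.70332 / 0.045652 ≈ 15.406 minutes.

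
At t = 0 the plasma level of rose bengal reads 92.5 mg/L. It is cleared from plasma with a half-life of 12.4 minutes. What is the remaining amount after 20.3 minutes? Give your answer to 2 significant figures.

Number of half-lives: n = 20.3/12.4 ≈ 1.6371.
Remaining = 92.5 × (1/2)^1.6371 = 92.5 × 0.3215 ≈ 29.739 mg/L.

30 mg/L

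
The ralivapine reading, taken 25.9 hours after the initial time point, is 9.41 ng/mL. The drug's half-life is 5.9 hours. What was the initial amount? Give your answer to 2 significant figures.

200 ng/mL

Number of half-lives elapsed: n = 25.9/5.9 ≈ 4.3898.
A₀ = A × 2^n = 9.41 × 2^4.3898 = 9.41 × 20.964 ≈ 197.27 ng/mL.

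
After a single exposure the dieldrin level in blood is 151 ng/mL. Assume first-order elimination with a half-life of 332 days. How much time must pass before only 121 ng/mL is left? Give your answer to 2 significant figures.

Fraction remaining = 121/151 ≈ 0.80132.
n = log₂(151/121) = ln(1.2479)/ln 2 ≈ 0.31954 half-lives.
t = n × t½ = 0.31954 × 332 ≈ 106.09 days.

110 days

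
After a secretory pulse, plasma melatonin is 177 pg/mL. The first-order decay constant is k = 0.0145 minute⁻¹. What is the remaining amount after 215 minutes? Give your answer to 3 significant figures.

t½ = ln 2 / k = 0.69315 / 0.0145 ≈ 47.803 minutes.
Number of half-lives: n = 215/47.803 ≈ 4.4976.
Remaining = 177 × (1/2)^4.4976 = 177 × 0.044268 ≈ 7.8354 pg/mL.

7.84 pg/mL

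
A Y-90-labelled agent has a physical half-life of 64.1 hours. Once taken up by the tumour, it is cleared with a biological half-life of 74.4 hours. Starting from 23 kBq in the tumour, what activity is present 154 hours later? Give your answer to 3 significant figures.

1.04 kBq

1/t_eff = 1/t_phys + 1/t_biol = 1/64.1 + 1/74.4 = 0.029041 per hour.
t_eff = 64.1 × 74.4 / (64.1 + 74.4) ≈ 34.434 hours.
Remaining = 23 × (1/2)^(154/34.434) = 23 × (1/2)^4.4724 ≈ 1.0361 kBq.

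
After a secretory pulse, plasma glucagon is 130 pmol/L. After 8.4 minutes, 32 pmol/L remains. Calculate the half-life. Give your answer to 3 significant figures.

A/A₀ = 32/130 ≈ 0.24615.
n = log₂(4.0625) ≈ 2.0224 half-lives elapsed in 8.4 minutes.
t½ = 8.4/2.0224 ≈ 4.1535 minutes.

4.15 minutes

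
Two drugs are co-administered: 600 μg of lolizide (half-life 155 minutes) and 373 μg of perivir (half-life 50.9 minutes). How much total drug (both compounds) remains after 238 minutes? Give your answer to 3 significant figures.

222 μg

lolizide: 600 × (1/2)^(238/155) = 600 × (1/2)^1.5355 ≈ 206.98 μg.
perivir: 373 × (1/2)^(238/50.9) = 373 × (1/2)^4.6758 ≈ 14.593 μg.
Total = 206.98 + 14.593 ≈ 221.57 μg.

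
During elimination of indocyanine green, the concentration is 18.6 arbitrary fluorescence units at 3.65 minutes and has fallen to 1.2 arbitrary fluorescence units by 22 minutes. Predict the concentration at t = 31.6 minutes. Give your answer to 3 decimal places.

0.286 arbitrary fluorescence units

Over Δt = 22 − 3.65 = 18.35 minutes, the level fell by a factor of 18.6/1.2 ≈ 15.5.
n = log₂(15.5) ≈ 3.9542 half-lives, so t½ = 18.35/3.9542 ≈ 4.6406 minutes.
From t = 22 to t = 31.6: 1.2 × (1/2)^((31.6−22)/4.6406) ≈ 0.28605 arbitrary fluorescence units.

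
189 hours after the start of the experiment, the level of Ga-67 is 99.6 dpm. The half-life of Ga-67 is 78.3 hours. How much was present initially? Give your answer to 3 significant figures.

531 dpm

Number of half-lives elapsed: n = 189/78.3 ≈ 2.4138.
A₀ = A × 2^n = 99.6 × 2^2.4138 = 99.6 × 5.3287 ≈ 530.74 dpm.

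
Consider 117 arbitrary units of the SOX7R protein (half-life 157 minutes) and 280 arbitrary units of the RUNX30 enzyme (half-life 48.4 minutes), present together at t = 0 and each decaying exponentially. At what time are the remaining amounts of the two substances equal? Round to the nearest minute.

88 minutes

Set 117·(1/2)^(t/157) = 280·(1/2)^(t/48.4).
Taking log₂: log₂(117/280) = t·(1/157 − 1/48.4).
log₂(0.41786) = -1.2589; 1/157 − 1/48.4 = -0.014292.
t = -1.2589 / -0.014292 ≈ 88.087 minutes.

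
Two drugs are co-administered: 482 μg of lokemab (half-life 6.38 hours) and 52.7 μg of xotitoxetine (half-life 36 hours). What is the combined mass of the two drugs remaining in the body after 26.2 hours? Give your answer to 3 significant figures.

59.8 μg

lokemab: 482 × (1/2)^(26.2/6.38) = 482 × (1/2)^4.1066 ≈ 27.98 μg.
xotitoxetine: 52.7 × (1/2)^(26.2/36) = 52.7 × (1/2)^0.72778 ≈ 31.822 μg.
Total = 27.98 + 31.822 ≈ 59.802 μg.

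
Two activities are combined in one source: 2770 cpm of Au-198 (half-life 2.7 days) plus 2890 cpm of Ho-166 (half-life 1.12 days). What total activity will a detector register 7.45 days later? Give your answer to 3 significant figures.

Au-198: 2770 × (1/2)^(7.45/2.7) = 2770 × (1/2)^2.7593 ≈ 409.13 cpm.
Ho-166: 2890 × (1/2)^(7.45/1.12) = 2890 × (1/2)^6.6518 ≈ 28.742 cpm.
Total = 409.13 + 28.742 ≈ 437.87 cpm.

438 cpm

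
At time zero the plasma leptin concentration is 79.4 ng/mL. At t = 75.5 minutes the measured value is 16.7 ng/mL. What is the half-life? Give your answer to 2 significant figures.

34 minutes

A/A₀ = 16.7/79.4 ≈ 0.21033.
n = log₂(4.7545) ≈ 2.2493 half-lives elapsed in 75.5 minutes.
t½ = 75.5/2.2493 ≈ 33.566 minutes.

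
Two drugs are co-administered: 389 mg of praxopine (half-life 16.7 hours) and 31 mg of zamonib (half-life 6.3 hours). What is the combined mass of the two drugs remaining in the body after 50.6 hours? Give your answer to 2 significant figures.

48 mg

praxopine: 389 × (1/2)^(50.6/16.7) = 389 × (1/2)^3.0299 ≈ 47.626 mg.
zamonib: 31 × (1/2)^(50.6/6.3) = 31 × (1/2)^8.0317 ≈ 0.11846 mg.
Total = 47.626 + 0.11846 ≈ 47.745 mg.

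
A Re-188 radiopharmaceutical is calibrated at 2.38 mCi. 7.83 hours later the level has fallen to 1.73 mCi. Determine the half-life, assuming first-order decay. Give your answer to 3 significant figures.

17.0 hours

A/A₀ = 1.73/2.38 ≈ 0.72689.
n = log₂(1.3757) ≈ 0.46019 half-lives elapsed in 7.83 hours.
t½ = 7.83/0.46019 ≈ 17.015 hours.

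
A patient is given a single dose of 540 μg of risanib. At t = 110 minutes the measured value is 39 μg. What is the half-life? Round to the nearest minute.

29 minutes

A/A₀ = 39/540 ≈ 0.072222.
n = log₂(13.846) ≈ 3.7914 half-lives elapsed in 110 minutes.
t½ = 110/3.7914 ≈ 29.013 minutes.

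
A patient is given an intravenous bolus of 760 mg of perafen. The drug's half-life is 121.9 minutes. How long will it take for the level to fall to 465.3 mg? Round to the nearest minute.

86 minutes

Fraction remaining = 465.3/760 ≈ 0.61224.
n = log₂(760/465.3) = ln(1.6334)/ln 2 ≈ 0.70784 half-lives.
t = n × t½ = 0.70784 × 121.9 ≈ 86.285 minutes.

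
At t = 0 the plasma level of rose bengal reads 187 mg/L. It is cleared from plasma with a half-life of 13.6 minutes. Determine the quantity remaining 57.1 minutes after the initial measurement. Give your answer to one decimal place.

10.2 mg/L

Number of half-lives: n = 57.1/13.6 ≈ 4.1985.
Remaining = 187 × (1/2)^4.1985 = 187 × 0.054465 ≈ 10.185 mg/L.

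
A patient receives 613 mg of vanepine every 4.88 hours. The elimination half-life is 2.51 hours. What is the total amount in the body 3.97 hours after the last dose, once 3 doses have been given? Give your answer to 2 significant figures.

The 3 doses were given 13.73, 8.85, 3.97 hours ago.
Total = 613·(1/2)^(13.73/2.51) + 613·(1/2)^(8.85/2.51) + 613·(1/2)^(3.97/2.51)
      = 13.829 + 53.218 + 204.8 ≈ 271.85 mg.

270 mg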